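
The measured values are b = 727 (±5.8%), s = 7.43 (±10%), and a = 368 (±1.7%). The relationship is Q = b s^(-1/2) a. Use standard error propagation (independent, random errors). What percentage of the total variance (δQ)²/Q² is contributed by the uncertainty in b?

(δQ/Q)² = (1·δb/b)² + (−½·δs/s)² + (1·δa/a)²
  b term: (1×0.0580)² = 0.00336
  s term: (-0.5×0.100)² = 0.00250
  a term: (1×0.0170)² = 0.000289
Total = 0.00615. Share from b = 0.00336/0.00615 = 0.547.

54.7%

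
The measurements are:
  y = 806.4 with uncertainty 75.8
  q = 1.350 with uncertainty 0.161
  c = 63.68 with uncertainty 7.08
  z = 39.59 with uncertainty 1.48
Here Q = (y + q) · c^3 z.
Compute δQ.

2.88e+09

Let u = y + q = 807.8. δu = √(δy² + δq²) = √(5750 + 0.0259) = 75.8, so δu/u = 0.0938.
Q is then a monomial in u, c, z:
δQ/Q = √((δu/u)² + (3·δc/c)² + (1·δz/z)²) = √(0.00881 + 0.111 + 0.00140) = 0.349
Q = 8.258e+09, so δQ = 0.349 × 8.258e+09 = 2.88e+09.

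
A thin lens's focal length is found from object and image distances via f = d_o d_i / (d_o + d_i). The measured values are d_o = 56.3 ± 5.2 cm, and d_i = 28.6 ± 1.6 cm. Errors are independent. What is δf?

0.918 cm

∂f/∂d_o = (d_i/(d_o+d_i))² = 0.113;  ∂f/∂d_i = (d_o/(d_o+d_i))² = 0.440
δf = √((∂f/∂d_o · δd_o)² + (∂f/∂d_i · δd_i)²) = √(0.348 + 0.495) = 0.918 cm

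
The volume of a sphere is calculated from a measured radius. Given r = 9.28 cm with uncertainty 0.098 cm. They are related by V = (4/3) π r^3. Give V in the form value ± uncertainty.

Each factor contributes (exponent × relative error)² to (δV/V)²:
  (3·δr/r)² = (3×0.0106)² = 0.00100
δV/V = √(0.00100) = 0.0317
V = 3350 cm^3, so δV = 0.0317 × 3350 = 106 cm^3.

3350 ± 106 cm^3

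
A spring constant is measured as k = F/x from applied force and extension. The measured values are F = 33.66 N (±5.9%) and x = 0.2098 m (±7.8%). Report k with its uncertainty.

Since k is a product/quotient, work with relative uncertainties:
  (1·δF/F)² = (1×0.0590)² = 0.00348;  (-1·δx/x)² = (-1×0.0780)² = 0.00608
δk/k = √(0.00957) = 0.0978
k = 160.4 N/m, so δk = 0.0978 × 160.4 = 15.7 N/m.

160.4 ± 15.7 N/m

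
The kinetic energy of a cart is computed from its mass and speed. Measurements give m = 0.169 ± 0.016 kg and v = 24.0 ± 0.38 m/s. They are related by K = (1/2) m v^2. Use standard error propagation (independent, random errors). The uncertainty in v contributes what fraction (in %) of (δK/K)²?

(δK/K)² = (1·δm/m)² + (2·δv/v)²
  m term: (1×0.0947)² = 0.00896
  v term: (2×0.0158)² = 0.00100
Total = 0.00997. Share from v = 0.00100/0.00997 = 0.101.

10.1%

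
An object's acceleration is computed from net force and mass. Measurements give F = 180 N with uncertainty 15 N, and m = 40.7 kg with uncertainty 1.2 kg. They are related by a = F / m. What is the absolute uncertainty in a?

0.391 m/s^2

Relative error in a monomial: (δa/a)² = Σ (nᵢ · δxᵢ/xᵢ)².
  (1·δF/F)² = (1×0.0833)² = 0.00694;  (-1·δm/m)² = (-1×0.0295)² = 0.000869
δa/a = √(0.00781) = 0.0884
a = 4.42 m/s^2, so δa = 0.0884 × 4.42 = 0.391 m/s^2.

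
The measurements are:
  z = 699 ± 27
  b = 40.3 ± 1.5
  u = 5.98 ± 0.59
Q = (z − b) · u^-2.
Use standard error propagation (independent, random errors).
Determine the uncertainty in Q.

Let w = z − b = 659. δw = √(δz² + δb²) = √(729 + 2.25) = 27.0, so δw/w = 0.0411.
Q is then a monomial in w, u:
δQ/Q = √((δw/w)² + (-2·δu/u)²) = √(0.00169 + 0.0389) = 0.202
Q = 18.4, so δQ = 0.202 × 18.4 = 3.71.

3.71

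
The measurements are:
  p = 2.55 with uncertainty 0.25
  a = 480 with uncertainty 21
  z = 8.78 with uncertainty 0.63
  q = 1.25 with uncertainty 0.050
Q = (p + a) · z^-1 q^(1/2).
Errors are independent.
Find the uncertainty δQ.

Let u = p + a = 483. δu = √(δp² + δa²) = √(0.0625 + 441) = 21.0, so δu/u = 0.0435.
Q is then a monomial in u, z, q:
δQ/Q = √((δu/u)² + (-1·δz/z)² + (½·δq/q)²) = √(0.00189 + 0.00515 + 0.000400) = 0.0863
Q = 61.4, so δQ = 0.0863 × 61.4 = 5.30.

5.30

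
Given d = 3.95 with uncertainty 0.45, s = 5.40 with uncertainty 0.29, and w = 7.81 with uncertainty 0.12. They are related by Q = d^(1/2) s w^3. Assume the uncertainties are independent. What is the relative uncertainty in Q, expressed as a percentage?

9.08%

Relative error in a monomial: (δQ/Q)² = Σ (nᵢ · δxᵢ/xᵢ)².
  (½·δd/d)² = (0.5×0.114)² = 0.00324;  (1·δs/s)² = (1×0.0537)² = 0.00288;  (3·δw/w)² = (3×0.0154)² = 0.00212
δQ/Q = √(0.00825) = 0.0908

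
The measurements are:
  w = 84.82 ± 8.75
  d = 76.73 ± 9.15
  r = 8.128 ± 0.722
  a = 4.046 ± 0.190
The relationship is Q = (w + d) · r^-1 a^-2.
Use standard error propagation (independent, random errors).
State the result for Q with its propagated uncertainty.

Let u = w + d = 161.6. δu = √(δw² + δd²) = √(76.6 + 83.7) = 12.7, so δu/u = 0.0784.
Q is then a monomial in u, r, a:
δQ/Q = √((δu/u)² + (-1·δr/r)² + (-2·δa/a)²) = √(0.00614 + 0.00789 + 0.00882) = 0.151
Q = 1.214, so δQ = 0.151 × 1.214 = 0.184.

1.214 ± 0.184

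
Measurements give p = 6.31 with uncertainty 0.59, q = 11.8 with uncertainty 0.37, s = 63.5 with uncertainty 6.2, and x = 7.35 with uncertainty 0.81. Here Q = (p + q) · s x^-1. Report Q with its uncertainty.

Let u = p + q = 18.1. δu = √(δp² + δq²) = √(0.348 + 0.137) = 0.696, so δu/u = 0.0385.
Q is then a monomial in u, s, x:
δQ/Q = √((δu/u)² + (1·δs/s)² + (-1·δx/x)²) = √(0.00148 + 0.00953 + 0.0121) = 0.152
Q = 156, so δQ = 0.152 × 156 = 23.8.

156 ± 23.8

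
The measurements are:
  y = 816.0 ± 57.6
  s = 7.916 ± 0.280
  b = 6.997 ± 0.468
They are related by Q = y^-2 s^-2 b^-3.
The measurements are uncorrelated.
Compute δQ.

1.79e-11

Products/powers → add relative errors in quadrature, weighted by exponent:
  (-2·δy/y)² = (-2×0.0706)² = 0.0199;  (-2·δs/s)² = (-2×0.0354)² = 0.00500;  (-3·δb/b)² = (-3×0.0669)² = 0.0403
δQ/Q = √(0.0652) = 0.255
Q = 6.996e-11, so δQ = 0.255 × 6.996e-11 = 1.79e-11.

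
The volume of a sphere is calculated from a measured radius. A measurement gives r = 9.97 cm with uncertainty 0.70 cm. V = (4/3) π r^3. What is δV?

V ∝ r^3, so δV/V = |3| · δr/r = 3 × 0.0702 = 0.211.
V = 4150 cm^3, so δV = 0.211 × 4150 = 874 cm^3.

874 cm^3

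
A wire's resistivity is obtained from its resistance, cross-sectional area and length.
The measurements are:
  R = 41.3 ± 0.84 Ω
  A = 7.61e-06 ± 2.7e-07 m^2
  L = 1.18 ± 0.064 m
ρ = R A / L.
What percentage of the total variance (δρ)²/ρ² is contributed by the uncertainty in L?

63.8%

(δρ/ρ)² = (1·δR/R)² + (1·δA/A)² + (-1·δL/L)²
  R term: (1×0.0203)² = 0.000414
  A term: (1×0.0355)² = 0.00126
  L term: (-1×0.0542)² = 0.00294
Total = 0.00461. Share from L = 0.00294/0.00461 = 0.638.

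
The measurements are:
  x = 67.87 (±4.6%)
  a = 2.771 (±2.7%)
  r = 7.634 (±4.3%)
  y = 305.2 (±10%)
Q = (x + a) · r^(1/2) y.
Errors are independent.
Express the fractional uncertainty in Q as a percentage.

Let u = x + a = 70.64. δu = √(δx² + δa²) = √(9.75 + 0.00560) = 3.12, so δu/u = 0.0442.
Q is then a monomial in u, r, y:
δQ/Q = √((δu/u)² + (½·δr/r)² + (1·δy/y)²) = √(0.00195 + 0.000462 + 0.0100) = 0.111

11.1%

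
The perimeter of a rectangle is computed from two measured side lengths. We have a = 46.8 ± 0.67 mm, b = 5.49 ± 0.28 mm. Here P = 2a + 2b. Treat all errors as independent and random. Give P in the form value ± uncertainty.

105 ± 1.45 mm

For a sum/difference, combine absolute errors in quadrature:
  (2·δa)² = 1.80;  (2·δb)² = 0.314
δP = √(2.11) = 1.45 mm
P = 105 mm.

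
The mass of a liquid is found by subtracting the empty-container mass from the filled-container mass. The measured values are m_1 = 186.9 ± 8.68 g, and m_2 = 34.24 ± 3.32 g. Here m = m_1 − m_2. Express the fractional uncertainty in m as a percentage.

For a sum/difference, combine absolute errors in quadrature:
  (δm_1)² = 75.3;  (δm_2)² = 11.0
δm = √(86.4) = 9.29 g
m = 152.7 g, so δm/m = 9.29/152.7 = 0.0609.

6.09%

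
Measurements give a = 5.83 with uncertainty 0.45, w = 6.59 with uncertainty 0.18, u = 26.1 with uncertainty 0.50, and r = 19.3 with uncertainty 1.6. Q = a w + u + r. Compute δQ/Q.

Let p = a·w = 38.4. δp/p = √((1·δa/a)² + (1·δw/w)²) = √(0.00596 + 0.000746) = 0.0819, so δp = 3.15.
Q = p + u + r: δQ = √(δp² + δu² + δr²) = √(9.90 + 0.250 + 2.56) = 3.56
Q = 83.8, so δQ/Q = 3.56/83.8 = 0.0425.

0.0425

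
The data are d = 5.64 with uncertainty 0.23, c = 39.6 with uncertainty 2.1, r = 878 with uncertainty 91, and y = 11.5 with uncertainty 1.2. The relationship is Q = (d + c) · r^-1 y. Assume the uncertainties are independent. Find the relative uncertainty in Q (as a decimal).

Let u = d + c = 45.2. δu = √(δd² + δc²) = √(0.0529 + 4.41) = 2.11, so δu/u = 0.0467.
Q is then a monomial in u, r, y:
δQ/Q = √((δu/u)² + (-1·δr/r)² + (1·δy/y)²) = √(0.00218 + 0.0107 + 0.0109) = 0.154

0.154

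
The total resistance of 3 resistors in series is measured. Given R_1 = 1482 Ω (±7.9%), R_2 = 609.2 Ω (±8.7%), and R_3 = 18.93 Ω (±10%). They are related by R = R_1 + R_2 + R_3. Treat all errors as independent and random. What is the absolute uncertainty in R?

129 Ω

R is a linear combination, so absolute uncertainties add in quadrature:
  (δR_1)² = 13700;  (δR_2)² = 2810;  (δR_3)² = 3.58
δR = √(16500) = 129 Ω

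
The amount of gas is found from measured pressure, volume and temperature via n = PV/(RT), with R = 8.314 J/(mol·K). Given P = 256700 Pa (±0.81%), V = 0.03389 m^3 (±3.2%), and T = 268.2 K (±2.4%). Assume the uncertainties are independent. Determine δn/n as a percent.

4.08%

Products/powers → add relative errors in quadrature, weighted by exponent:
  (1·δP/P)² = (1×0.00810)² = 6.56e-05;  (1·δV/V)² = (1×0.0320)² = 0.00102;  (-1·δT/T)² = (-1×0.0240)² = 0.000576
δn/n = √(0.00167) = 0.0408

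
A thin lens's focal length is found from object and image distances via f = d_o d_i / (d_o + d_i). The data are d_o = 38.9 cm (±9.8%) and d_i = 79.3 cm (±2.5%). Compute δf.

1.73 cm

∂f/∂d_o = (d_i/(d_o+d_i))² = 0.450;  ∂f/∂d_i = (d_o/(d_o+d_i))² = 0.108
δf = √((∂f/∂d_o · δd_o)² + (∂f/∂d_i · δd_i)²) = √(2.94 + 0.0461) = 1.73 cm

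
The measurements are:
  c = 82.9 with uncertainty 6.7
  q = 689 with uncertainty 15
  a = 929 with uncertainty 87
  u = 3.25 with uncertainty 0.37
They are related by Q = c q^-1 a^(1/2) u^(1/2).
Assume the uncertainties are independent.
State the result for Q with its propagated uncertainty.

6.61 ± 0.737

Products/powers → add relative errors in quadrature, weighted by exponent:
  (1·δc/c)² = (1×0.0808)² = 0.00653;  (-1·δq/q)² = (-1×0.0218)² = 0.000474;  (½·δa/a)² = (0.5×0.0936)² = 0.00219;  (½·δu/u)² = (0.5×0.114)² = 0.00324
δQ/Q = √(0.0124) = 0.112
Q = 6.61, so δQ = 0.112 × 6.61 = 0.737.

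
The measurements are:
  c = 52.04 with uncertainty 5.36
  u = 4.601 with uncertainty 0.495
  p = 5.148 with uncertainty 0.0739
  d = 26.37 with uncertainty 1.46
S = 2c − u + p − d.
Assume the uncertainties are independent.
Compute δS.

10.8

S is a linear combination, so absolute uncertainties add in quadrature:
  (2·δc)² = 115;  (δu)² = 0.245;  (δp)² = 0.00546;  (δd)² = 2.13
δS = √(117) = 10.8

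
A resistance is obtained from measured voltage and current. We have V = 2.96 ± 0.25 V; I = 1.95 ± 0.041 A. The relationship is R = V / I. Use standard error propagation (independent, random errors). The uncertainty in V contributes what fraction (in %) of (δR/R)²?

(δR/R)² = (1·δV/V)² + (-1·δI/I)²
  V term: (1×0.0845)² = 0.00713
  I term: (-1×0.0210)² = 0.000442
Total = 0.00758. Share from V = 0.00713/0.00758 = 0.942.

94.2%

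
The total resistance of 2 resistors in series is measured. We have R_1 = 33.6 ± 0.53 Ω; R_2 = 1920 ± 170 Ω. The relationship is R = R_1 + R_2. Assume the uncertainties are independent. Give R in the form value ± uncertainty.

1950 ± 170 Ω

For a sum/difference, combine absolute errors in quadrature:
  (δR_1)² = 0.281;  (δR_2)² = 28900
δR = √(28900) = 170 Ω
R = 1950 Ω.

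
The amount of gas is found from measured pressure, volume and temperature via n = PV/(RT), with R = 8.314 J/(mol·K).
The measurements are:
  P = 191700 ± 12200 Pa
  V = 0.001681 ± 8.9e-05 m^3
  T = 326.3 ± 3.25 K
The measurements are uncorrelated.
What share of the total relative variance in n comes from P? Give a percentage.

58.3%

(δn/n)² = (1·δP/P)² + (1·δV/V)² + (-1·δT/T)²
  P term: (1×0.0636)² = 0.00405
  V term: (1×0.0529)² = 0.00280
  T term: (-1×0.00996)² = 9.92e-05
Total = 0.00695. Share from P = 0.00405/0.00695 = 0.583.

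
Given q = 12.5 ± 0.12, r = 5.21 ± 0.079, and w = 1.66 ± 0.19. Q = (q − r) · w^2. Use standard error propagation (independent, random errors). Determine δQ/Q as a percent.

23.0%

Let u = q − r = 7.29. δu = √(δq² + δr²) = √(0.0144 + 0.00624) = 0.144, so δu/u = 0.0197.
Q is then a monomial in u, w:
δQ/Q = √((δu/u)² + (2·δw/w)²) = √(0.000388 + 0.0524) = 0.230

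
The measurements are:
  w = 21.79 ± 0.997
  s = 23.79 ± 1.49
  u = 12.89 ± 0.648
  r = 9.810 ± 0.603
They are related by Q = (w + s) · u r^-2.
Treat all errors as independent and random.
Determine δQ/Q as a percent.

13.9%

Let h = w + s = 45.58. δh = √(δw² + δs²) = √(0.994 + 2.22) = 1.79, so δh/h = 0.0393.
Q is then a monomial in h, u, r:
δQ/Q = √((δh/h)² + (1·δu/u)² + (-2·δr/r)²) = √(0.00155 + 0.00253 + 0.0151) = 0.139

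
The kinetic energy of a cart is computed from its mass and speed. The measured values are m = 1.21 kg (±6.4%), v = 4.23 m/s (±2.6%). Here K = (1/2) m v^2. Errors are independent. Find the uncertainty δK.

Relative error in a monomial: (δK/K)² = Σ (nᵢ · δxᵢ/xᵢ)².
  (1·δm/m)² = (1×0.0640)² = 0.00410;  (2·δv/v)² = (2×0.0260)² = 0.00270
δK/K = √(0.00680) = 0.0825
K = 10.8 J, so δK = 0.0825 × 10.8 = 0.893 J.

0.893 J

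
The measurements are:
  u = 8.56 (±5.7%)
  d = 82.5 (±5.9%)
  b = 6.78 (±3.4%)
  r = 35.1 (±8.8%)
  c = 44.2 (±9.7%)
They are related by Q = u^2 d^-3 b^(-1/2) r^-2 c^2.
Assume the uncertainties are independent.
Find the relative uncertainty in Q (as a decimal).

0.336

Q is a product of powers, so relative uncertainties combine in quadrature:
  (2·δu/u)² = (2×0.0570)² = 0.0130;  (-3·δd/d)² = (-3×0.0590)² = 0.0313;  (−½·δb/b)² = (-0.5×0.0340)² = 0.000289;  (-2·δr/r)² = (-2×0.0880)² = 0.0310;  (2·δc/c)² = (2×0.0970)² = 0.0376
δQ/Q = √(0.113) = 0.336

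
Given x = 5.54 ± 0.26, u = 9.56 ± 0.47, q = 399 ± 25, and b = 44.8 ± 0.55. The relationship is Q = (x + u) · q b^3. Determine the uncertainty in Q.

4.38e+07

Let w = x + u = 15.1. δw = √(δx² + δu²) = √(0.0676 + 0.221) = 0.537, so δw/w = 0.0356.
Q is then a monomial in w, q, b:
δQ/Q = √((δw/w)² + (1·δq/q)² + (3·δb/b)²) = √(0.00127 + 0.00393 + 0.00136) = 0.0809
Q = 5.42e+08, so δQ = 0.0809 × 5.42e+08 = 4.38e+07.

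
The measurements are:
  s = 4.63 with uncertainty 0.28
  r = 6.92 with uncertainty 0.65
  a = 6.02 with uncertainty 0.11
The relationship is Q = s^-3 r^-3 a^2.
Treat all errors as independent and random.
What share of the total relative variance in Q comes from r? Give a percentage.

(δQ/Q)² = (-3·δs/s)² + (-3·δr/r)² + (2·δa/a)²
  s term: (-3×0.0605)² = 0.0329
  r term: (-3×0.0939)² = 0.0794
  a term: (2×0.0183)² = 0.00134
Total = 0.114. Share from r = 0.0794/0.114 = 0.699.

69.9%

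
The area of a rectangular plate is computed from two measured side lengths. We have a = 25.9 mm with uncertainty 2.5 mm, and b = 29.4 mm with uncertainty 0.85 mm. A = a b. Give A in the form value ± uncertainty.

Products/powers → add relative errors in quadrature, weighted by exponent:
  (1·δa/a)² = (1×0.0965)² = 0.00932;  (1·δb/b)² = (1×0.0289)² = 0.000836
δA/A = √(0.0102) = 0.101
A = 761 mm^2, so δA = 0.101 × 761 = 76.7 mm^2.

761 ± 76.7 mm^2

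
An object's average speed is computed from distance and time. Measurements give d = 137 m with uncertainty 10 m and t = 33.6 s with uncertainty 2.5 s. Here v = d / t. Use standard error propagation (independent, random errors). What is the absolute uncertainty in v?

0.425 m/s

Each factor contributes (exponent × relative error)² to (δv/v)²:
  (1·δd/d)² = (1×0.0730)² = 0.00533;  (-1·δt/t)² = (-1×0.0744)² = 0.00554
δv/v = √(0.0109) = 0.104
v = 4.08 m/s, so δv = 0.104 × 4.08 = 0.425 m/s.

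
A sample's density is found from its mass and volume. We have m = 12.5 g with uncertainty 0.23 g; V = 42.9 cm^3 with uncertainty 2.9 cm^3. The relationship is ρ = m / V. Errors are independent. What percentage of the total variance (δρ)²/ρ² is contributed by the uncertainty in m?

(δρ/ρ)² = (1·δm/m)² + (-1·δV/V)²
  m term: (1×0.0184)² = 0.000339
  V term: (-1×0.0676)² = 0.00457
Total = 0.00491. Share from m = 0.000339/0.00491 = 0.0690.

6.90%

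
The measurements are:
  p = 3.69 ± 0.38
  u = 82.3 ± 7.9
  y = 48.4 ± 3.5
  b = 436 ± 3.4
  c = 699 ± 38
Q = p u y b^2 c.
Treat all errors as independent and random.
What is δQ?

Each factor contributes (exponent × relative error)² to (δQ/Q)²:
  (1·δp/p)² = (1×0.103)² = 0.0106;  (1·δu/u)² = (1×0.0960)² = 0.00921;  (1·δy/y)² = (1×0.0723)² = 0.00523;  (2·δb/b)² = (2×0.00780)² = 0.000243;  (1·δc/c)² = (1×0.0544)² = 0.00296
δQ/Q = √(0.0282) = 0.168
Q = 1.95e+12, so δQ = 0.168 × 1.95e+12 = 3.28e+11.

3.28e+11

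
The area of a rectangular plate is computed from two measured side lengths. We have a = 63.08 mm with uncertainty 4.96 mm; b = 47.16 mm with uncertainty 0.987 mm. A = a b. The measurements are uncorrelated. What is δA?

242 mm^2

Each factor contributes (exponent × relative error)² to (δA/A)²:
  (1·δa/a)² = (1×0.0786)² = 0.00618;  (1·δb/b)² = (1×0.0209)² = 0.000438
δA/A = √(0.00662) = 0.0814
A = 2975 mm^2, so δA = 0.0814 × 2975 = 242 mm^2.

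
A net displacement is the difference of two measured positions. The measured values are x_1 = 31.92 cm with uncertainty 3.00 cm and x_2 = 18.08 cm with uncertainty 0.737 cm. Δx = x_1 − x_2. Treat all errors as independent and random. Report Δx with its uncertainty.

13.84 ± 3.09 cm

Absolute uncertainties add in quadrature for a linear combination:
  (δx_1)² = 9.00;  (δx_2)² = 0.543
δΔx = √(9.54) = 3.09 cm
Δx = 13.84 cm.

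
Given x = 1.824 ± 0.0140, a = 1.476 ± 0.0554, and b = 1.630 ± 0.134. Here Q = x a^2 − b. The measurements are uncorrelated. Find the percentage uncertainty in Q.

Let p = x·a^2 = 3.974. δp/p = √((1·δx/x)² + (2·δa/a)²) = √(5.89e-05 + 0.00564) = 0.0755, so δp = 0.300.
Q = p − b: δQ = √(δp² + δb²) = √(0.0899 + 0.0180) = 0.328
Q = 2.344, so δQ/Q = 0.328/2.344 = 0.140.

14.0%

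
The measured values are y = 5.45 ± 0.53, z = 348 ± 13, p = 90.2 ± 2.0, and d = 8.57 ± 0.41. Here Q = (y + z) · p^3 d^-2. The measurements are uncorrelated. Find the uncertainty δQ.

4.32e+05

Let u = y + z = 353. δu = √(δy² + δz²) = √(0.281 + 169) = 13.0, so δu/u = 0.0368.
Q is then a monomial in u, p, d:
δQ/Q = √((δu/u)² + (3·δp/p)² + (-2·δd/d)²) = √(0.00136 + 0.00442 + 0.00916) = 0.122
Q = 3.53e+06, so δQ = 0.122 × 3.53e+06 = 4.32e+05.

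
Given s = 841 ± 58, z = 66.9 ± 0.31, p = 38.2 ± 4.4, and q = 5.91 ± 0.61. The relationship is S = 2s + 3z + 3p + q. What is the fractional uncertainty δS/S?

0.0583

S is a linear combination, so absolute uncertainties add in quadrature:
  (2·δs)² = 13500;  (3·δz)² = 0.865;  (3·δp)² = 174;  (δq)² = 0.372
δS = √(13600) = 117
S = 2000, so δS/S = 117/2000 = 0.0583.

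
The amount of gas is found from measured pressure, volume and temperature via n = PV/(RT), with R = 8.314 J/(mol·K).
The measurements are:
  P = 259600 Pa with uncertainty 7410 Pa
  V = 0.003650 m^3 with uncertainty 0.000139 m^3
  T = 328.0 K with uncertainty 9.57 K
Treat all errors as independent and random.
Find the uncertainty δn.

Products/powers → add relative errors in quadrature, weighted by exponent:
  (1·δP/P)² = (1×0.0285)² = 0.000815;  (1·δV/V)² = (1×0.0381)² = 0.00145;  (-1·δT/T)² = (-1×0.0292)² = 0.000851
δn/n = √(0.00312) = 0.0558
n = 0.3475 mol, so δn = 0.0558 × 0.3475 = 0.0194 mol.

0.0194 mol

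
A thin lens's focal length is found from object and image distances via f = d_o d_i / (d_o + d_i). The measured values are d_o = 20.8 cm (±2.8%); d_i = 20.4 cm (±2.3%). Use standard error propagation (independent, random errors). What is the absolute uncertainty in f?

0.186 cm

∂f/∂d_o = (d_i/(d_o+d_i))² = 0.245;  ∂f/∂d_i = (d_o/(d_o+d_i))² = 0.255
δf = √((∂f/∂d_o · δd_o)² + (∂f/∂d_i · δd_i)²) = √(0.0204 + 0.0143) = 0.186 cm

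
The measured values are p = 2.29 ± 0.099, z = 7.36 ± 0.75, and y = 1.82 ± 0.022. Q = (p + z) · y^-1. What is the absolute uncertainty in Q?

0.421

Let u = p + z = 9.65. δu = √(δp² + δz²) = √(0.00980 + 0.562) = 0.757, so δu/u = 0.0784.
Q is then a monomial in u, y:
δQ/Q = √((δu/u)² + (-1·δy/y)²) = √(0.00615 + 0.000146) = 0.0793
Q = 5.30, so δQ = 0.0793 × 5.30 = 0.421.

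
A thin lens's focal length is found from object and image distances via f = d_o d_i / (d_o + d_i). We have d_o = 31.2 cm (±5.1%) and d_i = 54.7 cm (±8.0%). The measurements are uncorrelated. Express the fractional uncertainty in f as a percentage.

∂f/∂d_o = (d_i/(d_o+d_i))² = 0.405;  ∂f/∂d_i = (d_o/(d_o+d_i))² = 0.132
δf = √((∂f/∂d_o · δd_o)² + (∂f/∂d_i · δd_i)²) = √(0.416 + 0.333) = 0.866 cm
f = 19.9 cm, so δf/f = 0.866/19.9 = 0.0436.

4.36%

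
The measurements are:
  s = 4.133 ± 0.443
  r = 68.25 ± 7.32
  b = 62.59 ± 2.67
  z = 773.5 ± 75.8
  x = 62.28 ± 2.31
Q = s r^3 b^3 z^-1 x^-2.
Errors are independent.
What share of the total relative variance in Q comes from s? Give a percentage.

(δQ/Q)² = (1·δs/s)² + (3·δr/r)² + (3·δb/b)² + (-1·δz/z)² + (-2·δx/x)²
  s term: (1×0.107)² = 0.0115
  r term: (3×0.107)² = 0.104
  b term: (3×0.0427)² = 0.0164
  z term: (-1×0.0980)² = 0.00960
  x term: (-2×0.0371)² = 0.00550
Total = 0.147. Share from s = 0.0115/0.147 = 0.0784.

7.84%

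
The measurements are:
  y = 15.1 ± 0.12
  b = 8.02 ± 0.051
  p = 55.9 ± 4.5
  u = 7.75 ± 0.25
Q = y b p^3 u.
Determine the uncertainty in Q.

Since Q is a product/quotient, work with relative uncertainties:
  (1·δy/y)² = (1×0.00795)² = 6.32e-05;  (1·δb/b)² = (1×0.00636)² = 4.04e-05;  (3·δp/p)² = (3×0.0805)² = 0.0583;  (1·δu/u)² = (1×0.0323)² = 0.00104
δQ/Q = √(0.0595) = 0.244
Q = 1.64e+08, so δQ = 0.244 × 1.64e+08 = 4e+07.

4e+07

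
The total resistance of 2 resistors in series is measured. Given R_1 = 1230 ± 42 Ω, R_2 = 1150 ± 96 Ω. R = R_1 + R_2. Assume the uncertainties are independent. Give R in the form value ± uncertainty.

2380 ± 105 Ω

Absolute uncertainties add in quadrature for a linear combination:
  (δR_1)² = 1760;  (δR_2)² = 9220
δR = √(11000) = 105 Ω
R = 2380 Ω.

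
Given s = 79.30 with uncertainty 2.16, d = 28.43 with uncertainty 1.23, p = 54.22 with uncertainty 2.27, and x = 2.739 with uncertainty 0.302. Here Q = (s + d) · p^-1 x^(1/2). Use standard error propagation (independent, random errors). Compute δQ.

Let u = s + d = 107.7. δu = √(δs² + δd²) = √(4.67 + 1.51) = 2.49, so δu/u = 0.0231.
Q is then a monomial in u, p, x:
δQ/Q = √((δu/u)² + (-1·δp/p)² + (½·δx/x)²) = √(0.000532 + 0.00175 + 0.00304) = 0.0730
Q = 3.288, so δQ = 0.0730 × 3.288 = 0.240.

0.240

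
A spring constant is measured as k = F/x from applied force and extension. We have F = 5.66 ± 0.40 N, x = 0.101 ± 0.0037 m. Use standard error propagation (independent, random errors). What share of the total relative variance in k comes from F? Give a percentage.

(δk/k)² = (1·δF/F)² + (-1·δx/x)²
  F term: (1×0.0707)² = 0.00499
  x term: (-1×0.0366)² = 0.00134
Total = 0.00634. Share from F = 0.00499/0.00634 = 0.788.

78.8%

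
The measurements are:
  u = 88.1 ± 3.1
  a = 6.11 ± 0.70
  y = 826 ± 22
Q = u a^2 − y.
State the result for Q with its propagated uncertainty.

2460 ± 763

Let p = u·a^2 = 3290. δp/p = √((1·δu/u)² + (2·δa/a)²) = √(0.00124 + 0.0525) = 0.232, so δp = 762.
Q = p − y: δQ = √(δp² + δy²) = √(5.81e+05 + 484) = 763
Q = 2460.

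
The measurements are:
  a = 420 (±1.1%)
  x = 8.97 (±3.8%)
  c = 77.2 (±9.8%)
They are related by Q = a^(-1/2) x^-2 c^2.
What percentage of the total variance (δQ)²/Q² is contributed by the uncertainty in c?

(δQ/Q)² = (−½·δa/a)² + (-2·δx/x)² + (2·δc/c)²
  a term: (-0.5×0.0110)² = 3.03e-05
  x term: (-2×0.0380)² = 0.00578
  c term: (2×0.0980)² = 0.0384
Total = 0.0442. Share from c = 0.0384/0.0442 = 0.869.

86.9%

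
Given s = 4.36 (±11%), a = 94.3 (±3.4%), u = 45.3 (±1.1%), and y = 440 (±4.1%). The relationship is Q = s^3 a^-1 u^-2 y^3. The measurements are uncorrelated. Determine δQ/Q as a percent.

35.4%

Q is a product of powers, so relative uncertainties combine in quadrature:
  (3·δs/s)² = (3×0.110)² = 0.109;  (-1·δa/a)² = (-1×0.0340)² = 0.00116;  (-2·δu/u)² = (-2×0.0110)² = 0.000484;  (3·δy/y)² = (3×0.0410)² = 0.0151
δQ/Q = √(0.126) = 0.354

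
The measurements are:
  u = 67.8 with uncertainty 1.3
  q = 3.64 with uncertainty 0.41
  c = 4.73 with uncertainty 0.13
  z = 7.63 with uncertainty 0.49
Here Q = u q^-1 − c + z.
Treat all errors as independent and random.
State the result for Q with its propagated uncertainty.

Let p = u·q^-1 = 18.6. δp/p = √((1·δu/u)² + (-1·δq/q)²) = √(0.000368 + 0.0127) = 0.114, so δp = 2.13.
Q = p − c + z: δQ = √(δp² + δc² + δz²) = √(4.53 + 0.0169 + 0.240) = 2.19
Q = 21.5.

21.5 ± 2.19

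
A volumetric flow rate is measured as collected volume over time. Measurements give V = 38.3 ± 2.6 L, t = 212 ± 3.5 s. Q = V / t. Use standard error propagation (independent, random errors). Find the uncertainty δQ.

Q is a product of powers, so relative uncertainties combine in quadrature:
  (1·δV/V)² = (1×0.0679)² = 0.00461;  (-1·δt/t)² = (-1×0.0165)² = 0.000273
δQ/Q = √(0.00488) = 0.0699
Q = 0.181 L/s, so δQ = 0.0699 × 0.181 = 0.0126 L/s.

0.0126 L/s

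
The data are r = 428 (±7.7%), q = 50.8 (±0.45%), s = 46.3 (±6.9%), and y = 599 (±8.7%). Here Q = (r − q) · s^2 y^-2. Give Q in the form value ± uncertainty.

2.25 ± 0.538

Let u = r − q = 377. δu = √(δr² + δq²) = √(1090 + 0.0523) = 33.0, so δu/u = 0.0874.
Q is then a monomial in u, s, y:
δQ/Q = √((δu/u)² + (2·δs/s)² + (-2·δy/y)²) = √(0.00763 + 0.0190 + 0.0303) = 0.239
Q = 2.25, so δQ = 0.239 × 2.25 = 0.538.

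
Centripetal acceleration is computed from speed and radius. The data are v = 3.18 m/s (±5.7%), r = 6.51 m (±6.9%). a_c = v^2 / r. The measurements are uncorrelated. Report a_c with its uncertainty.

Each factor contributes (exponent × relative error)² to (δa_c/a_c)²:
  (2·δv/v)² = (2×0.0570)² = 0.0130;  (-1·δr/r)² = (-1×0.0690)² = 0.00476
δa_c/a_c = √(0.0178) = 0.133
a_c = 1.55 m/s^2, so δa_c = 0.133 × 1.55 = 0.207 m/s^2.

1.55 ± 0.207 m/s^2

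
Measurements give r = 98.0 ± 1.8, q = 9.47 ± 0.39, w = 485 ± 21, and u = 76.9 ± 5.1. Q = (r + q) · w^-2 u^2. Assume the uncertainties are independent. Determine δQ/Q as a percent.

15.9%

Let h = r + q = 107. δh = √(δr² + δq²) = √(3.24 + 0.152) = 1.84, so δh/h = 0.0171.
Q is then a monomial in h, w, u:
δQ/Q = √((δh/h)² + (-2·δw/w)² + (2·δu/u)²) = √(0.000294 + 0.00750 + 0.0176) = 0.159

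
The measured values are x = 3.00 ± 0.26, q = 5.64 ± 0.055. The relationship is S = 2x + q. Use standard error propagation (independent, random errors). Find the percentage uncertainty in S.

4.49%

For a sum/difference, combine absolute errors in quadrature:
  (2·δx)² = 0.270;  (δq)² = 0.00302
δS = √(0.273) = 0.523
S = 11.6, so δS/S = 0.523/11.6 = 0.0449.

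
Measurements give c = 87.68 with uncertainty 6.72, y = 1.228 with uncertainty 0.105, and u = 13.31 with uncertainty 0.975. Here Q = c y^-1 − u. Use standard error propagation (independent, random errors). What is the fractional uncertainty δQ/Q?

Let p = c·y^-1 = 71.40. δp/p = √((1·δc/c)² + (-1·δy/y)²) = √(0.00587 + 0.00731) = 0.115, so δp = 8.20.
Q = p − u: δQ = √(δp² + δu²) = √(67.2 + 0.951) = 8.26
Q = 58.09, so δQ/Q = 8.26/58.09 = 0.142.

0.142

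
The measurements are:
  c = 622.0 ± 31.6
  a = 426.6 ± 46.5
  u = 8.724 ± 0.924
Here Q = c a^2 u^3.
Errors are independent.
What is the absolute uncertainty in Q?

For a monomial Q ∝ c, a^2, u^3, fractional errors add in quadrature:
  (1·δc/c)² = (1×0.0508)² = 0.00258;  (2·δa/a)² = (2×0.109)² = 0.0475;  (3·δu/u)² = (3×0.106)² = 0.101
δQ/Q = √(0.151) = 0.389
Q = 7.516e+10, so δQ = 0.389 × 7.516e+10 = 2.92e+10.

2.92e+10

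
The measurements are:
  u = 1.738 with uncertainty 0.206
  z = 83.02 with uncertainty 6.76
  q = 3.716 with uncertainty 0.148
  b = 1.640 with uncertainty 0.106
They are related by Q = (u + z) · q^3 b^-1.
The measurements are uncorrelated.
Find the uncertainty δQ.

418

Let w = u + z = 84.76. δw = √(δu² + δz²) = √(0.0424 + 45.7) = 6.76, so δw/w = 0.0798.
Q is then a monomial in w, q, b:
δQ/Q = √((δw/w)² + (3·δq/q)² + (-1·δb/b)²) = √(0.00637 + 0.0143 + 0.00418) = 0.158
Q = 2652, so δQ = 0.158 × 2652 = 418.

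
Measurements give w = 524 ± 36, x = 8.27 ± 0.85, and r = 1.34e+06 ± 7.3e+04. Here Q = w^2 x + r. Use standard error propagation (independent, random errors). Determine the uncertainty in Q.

3.96e+05

Let p = w^2·x = 2.27e+06. δp/p = √((2·δw/w)² + (1·δx/x)²) = √(0.0189 + 0.0106) = 0.172, so δp = 3.9e+05.
Q = p + r: δQ = √(δp² + δr²) = √(1.52e+11 + 5.33e+09) = 3.96e+05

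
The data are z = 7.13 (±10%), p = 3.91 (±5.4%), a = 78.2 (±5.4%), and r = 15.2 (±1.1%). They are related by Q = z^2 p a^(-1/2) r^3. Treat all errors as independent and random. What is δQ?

Each factor contributes (exponent × relative error)² to (δQ/Q)²:
  (2·δz/z)² = (2×0.100)² = 0.0400;  (1·δp/p)² = (1×0.0540)² = 0.00292;  (−½·δa/a)² = (-0.5×0.0540)² = 0.000729;  (3·δr/r)² = (3×0.0110)² = 0.00109
δQ/Q = √(0.0447) = 0.212
Q = 78900, so δQ = 0.212 × 78900 = 16700.

16700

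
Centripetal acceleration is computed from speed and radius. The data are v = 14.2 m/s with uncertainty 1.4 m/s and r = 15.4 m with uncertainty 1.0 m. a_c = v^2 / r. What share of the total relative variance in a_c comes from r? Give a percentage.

(δa_c/a_c)² = (2·δv/v)² + (-1·δr/r)²
  v term: (2×0.0986)² = 0.0389
  r term: (-1×0.0649)² = 0.00422
Total = 0.0431. Share from r = 0.00422/0.0431 = 0.0978.

9.78%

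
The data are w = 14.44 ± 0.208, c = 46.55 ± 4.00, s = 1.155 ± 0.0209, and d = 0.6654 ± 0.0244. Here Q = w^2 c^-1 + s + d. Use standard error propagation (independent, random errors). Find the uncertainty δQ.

Let p = w^2·c^-1 = 4.479. δp/p = √((2·δw/w)² + (-1·δc/c)²) = √(0.000830 + 0.00738) = 0.0906, so δp = 0.406.
Q = p + s + d: δQ = √(δp² + δs² + δd²) = √(0.165 + 0.000437 + 0.000595) = 0.407

0.407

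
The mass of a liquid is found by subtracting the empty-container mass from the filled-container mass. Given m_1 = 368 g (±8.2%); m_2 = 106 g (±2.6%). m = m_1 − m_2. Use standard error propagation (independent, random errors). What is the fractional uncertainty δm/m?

m is a linear combination, so absolute uncertainties add in quadrature:
  (δm_1)² = 911;  (δm_2)² = 7.60
δm = √(918) = 30.3 g
m = 262 g, so δm/m = 30.3/262 = 0.116.

0.116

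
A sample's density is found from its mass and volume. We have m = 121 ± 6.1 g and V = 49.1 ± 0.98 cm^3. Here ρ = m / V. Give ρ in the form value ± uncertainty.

2.46 ± 0.134 g/cm^3

Each factor contributes (exponent × relative error)² to (δρ/ρ)²:
  (1·δm/m)² = (1×0.0504)² = 0.00254;  (-1·δV/V)² = (-1×0.0200)² = 0.000398
δρ/ρ = √(0.00294) = 0.0542
ρ = 2.46 g/cm^3, so δρ = 0.0542 × 2.46 = 0.134 g/cm^3.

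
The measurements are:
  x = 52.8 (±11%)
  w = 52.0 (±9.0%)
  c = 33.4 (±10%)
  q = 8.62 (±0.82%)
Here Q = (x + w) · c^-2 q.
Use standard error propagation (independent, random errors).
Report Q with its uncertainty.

0.810 ± 0.172

Let u = x + w = 105. δu = √(δx² + δw²) = √(33.7 + 21.9) = 7.46, so δu/u = 0.0712.
Q is then a monomial in u, c, q:
δQ/Q = √((δu/u)² + (-2·δc/c)² + (1·δq/q)²) = √(0.00507 + 0.0400 + 6.72e-05) = 0.212
Q = 0.810, so δQ = 0.212 × 0.810 = 0.172.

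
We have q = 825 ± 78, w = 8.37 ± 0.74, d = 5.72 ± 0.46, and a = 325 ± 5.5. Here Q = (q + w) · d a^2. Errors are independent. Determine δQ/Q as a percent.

Let u = q + w = 833. δu = √(δq² + δw²) = √(6080 + 0.548) = 78.0, so δu/u = 0.0936.
Q is then a monomial in u, d, a:
δQ/Q = √((δu/u)² + (1·δd/d)² + (2·δa/a)²) = √(0.00876 + 0.00647 + 0.00115) = 0.128

12.8%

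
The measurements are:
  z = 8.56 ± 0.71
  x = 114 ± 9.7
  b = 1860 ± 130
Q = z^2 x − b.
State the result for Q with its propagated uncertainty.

6490 ± 1560

Let p = z^2·x = 8350. δp/p = √((2·δz/z)² + (1·δx/x)²) = √(0.0275 + 0.00724) = 0.186, so δp = 1560.
Q = p − b: δQ = √(δp² + δb²) = √(2.43e+06 + 16900) = 1560
Q = 6490.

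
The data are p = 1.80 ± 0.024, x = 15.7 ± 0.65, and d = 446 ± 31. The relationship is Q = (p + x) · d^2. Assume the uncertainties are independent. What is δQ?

Let u = p + x = 17.5. δu = √(δp² + δx²) = √(0.000576 + 0.423) = 0.650, so δu/u = 0.0372.
Q is then a monomial in u, d:
δQ/Q = √((δu/u)² + (2·δd/d)²) = √(0.00138 + 0.0193) = 0.144
Q = 3.48e+06, so δQ = 0.144 × 3.48e+06 = 5.01e+05.

5.01e+05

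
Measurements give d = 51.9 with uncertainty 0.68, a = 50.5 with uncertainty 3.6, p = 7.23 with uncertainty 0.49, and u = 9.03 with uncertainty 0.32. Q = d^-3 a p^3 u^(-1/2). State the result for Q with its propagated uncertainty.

Q is a product of powers, so relative uncertainties combine in quadrature:
  (-3·δd/d)² = (-3×0.0131)² = 0.00154;  (1·δa/a)² = (1×0.0713)² = 0.00508;  (3·δp/p)² = (3×0.0678)² = 0.0413;  (−½·δu/u)² = (-0.5×0.0354)² = 0.000314
δQ/Q = √(0.0483) = 0.220
Q = 0.0454, so δQ = 0.220 × 0.0454 = 0.00998.

0.0454 ± 0.00998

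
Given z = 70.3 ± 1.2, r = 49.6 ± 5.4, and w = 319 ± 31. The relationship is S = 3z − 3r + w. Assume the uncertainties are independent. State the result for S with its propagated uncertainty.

381 ± 35.2

S is a linear combination, so absolute uncertainties add in quadrature:
  (3·δz)² = 13.0;  (3·δr)² = 262;  (δw)² = 961
δS = √(1240) = 35.2
S = 381.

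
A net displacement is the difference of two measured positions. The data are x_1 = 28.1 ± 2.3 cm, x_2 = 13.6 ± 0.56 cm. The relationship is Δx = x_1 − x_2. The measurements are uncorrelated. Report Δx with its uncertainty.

For a sum/difference, combine absolute errors in quadrature:
  (δx_1)² = 5.29;  (δx_2)² = 0.314
δΔx = √(5.60) = 2.37 cm
Δx = 14.5 cm.

14.5 ± 2.37 cm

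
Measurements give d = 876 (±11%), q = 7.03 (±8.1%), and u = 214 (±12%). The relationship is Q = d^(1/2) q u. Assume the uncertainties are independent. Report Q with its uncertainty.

44500 ± 6900

Relative error in a monomial: (δQ/Q)² = Σ (nᵢ · δxᵢ/xᵢ)².
  (½·δd/d)² = (0.5×0.110)² = 0.00302;  (1·δq/q)² = (1×0.0810)² = 0.00656;  (1·δu/u)² = (1×0.120)² = 0.0144
δQ/Q = √(0.0240) = 0.155
Q = 44500, so δQ = 0.155 × 44500 = 6900.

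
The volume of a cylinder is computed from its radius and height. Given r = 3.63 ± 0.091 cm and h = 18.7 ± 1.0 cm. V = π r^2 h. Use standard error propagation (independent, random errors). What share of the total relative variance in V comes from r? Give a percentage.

(δV/V)² = (2·δr/r)² + (1·δh/h)²
  r term: (2×0.0251)² = 0.00251
  h term: (1×0.0535)² = 0.00286
Total = 0.00537. Share from r = 0.00251/0.00537 = 0.468.

46.8%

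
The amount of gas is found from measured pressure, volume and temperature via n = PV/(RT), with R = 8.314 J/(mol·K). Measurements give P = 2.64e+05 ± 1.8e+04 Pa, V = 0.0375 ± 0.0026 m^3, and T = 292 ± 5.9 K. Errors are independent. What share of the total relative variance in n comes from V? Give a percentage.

(δn/n)² = (1·δP/P)² + (1·δV/V)² + (-1·δT/T)²
  P term: (1×0.0682)² = 0.00465
  V term: (1×0.0693)² = 0.00481
  T term: (-1×0.0202)² = 0.000408
Total = 0.00986. Share from V = 0.00481/0.00986 = 0.487.

48.7%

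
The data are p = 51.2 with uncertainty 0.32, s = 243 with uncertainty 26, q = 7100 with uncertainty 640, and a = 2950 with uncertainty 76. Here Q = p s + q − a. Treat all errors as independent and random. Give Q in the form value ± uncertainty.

Let w = p·s = 12400. δw/w = √((1·δp/p)² + (1·δs/s)²) = √(3.91e-05 + 0.0114) = 0.107, so δw = 1330.
Q = w + q − a: δQ = √(δw² + δq² + δa²) = √(1.78e+06 + 4.1e+05 + 5780) = 1480
Q = 16600.

16600 ± 1480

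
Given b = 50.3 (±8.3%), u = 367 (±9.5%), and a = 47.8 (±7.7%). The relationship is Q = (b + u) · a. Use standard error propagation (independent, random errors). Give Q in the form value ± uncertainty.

19900 ± 2280

Let w = b + u = 417. δw = √(δb² + δu²) = √(17.4 + 1220) = 35.1, so δw/w = 0.0841.
Q is then a monomial in w, a:
δQ/Q = √((δw/w)² + (1·δa/a)²) = √(0.00708 + 0.00593) = 0.114
Q = 19900, so δQ = 0.114 × 19900 = 2280.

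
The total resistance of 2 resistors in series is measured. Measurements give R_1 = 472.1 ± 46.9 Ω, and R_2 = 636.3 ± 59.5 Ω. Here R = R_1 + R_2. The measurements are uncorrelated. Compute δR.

Absolute uncertainties add in quadrature for a linear combination:
  (δR_1)² = 2200;  (δR_2)² = 3540
δR = √(5740) = 75.8 Ω

75.8 Ω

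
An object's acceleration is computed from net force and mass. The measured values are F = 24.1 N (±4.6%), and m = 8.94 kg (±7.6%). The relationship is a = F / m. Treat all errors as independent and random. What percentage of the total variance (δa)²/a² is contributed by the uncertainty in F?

26.8%

(δa/a)² = (1·δF/F)² + (-1·δm/m)²
  F term: (1×0.0460)² = 0.00212
  m term: (-1×0.0760)² = 0.00578
Total = 0.00789. Share from F = 0.00212/0.00789 = 0.268.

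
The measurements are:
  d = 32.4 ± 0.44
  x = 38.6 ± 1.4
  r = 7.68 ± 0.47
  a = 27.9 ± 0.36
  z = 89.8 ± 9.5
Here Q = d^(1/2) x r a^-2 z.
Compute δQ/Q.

0.130

Since Q is a product/quotient, work with relative uncertainties:
  (½·δd/d)² = (0.5×0.0136)² = 4.61e-05;  (1·δx/x)² = (1×0.0363)² = 0.00132;  (1·δr/r)² = (1×0.0612)² = 0.00375;  (-2·δa/a)² = (-2×0.0129)² = 0.000666;  (1·δz/z)² = (1×0.106)² = 0.0112
δQ/Q = √(0.0170) = 0.130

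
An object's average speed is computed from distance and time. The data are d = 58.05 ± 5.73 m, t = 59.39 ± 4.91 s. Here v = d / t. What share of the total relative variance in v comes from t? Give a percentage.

(δv/v)² = (1·δd/d)² + (-1·δt/t)²
  d term: (1×0.0987)² = 0.00974
  t term: (-1×0.0827)² = 0.00683
Total = 0.0166. Share from t = 0.00683/0.0166 = 0.412.

41.2%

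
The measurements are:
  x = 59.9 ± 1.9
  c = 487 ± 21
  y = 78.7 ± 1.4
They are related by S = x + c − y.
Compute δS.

21.1

Each term contributes (cᵢ δxᵢ)² to (δS)²:
  (δx)² = 3.61;  (δc)² = 441;  (δy)² = 1.96
δS = √(447) = 21.1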